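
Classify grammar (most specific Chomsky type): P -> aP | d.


Right-linear: every RHS is a terminal or a terminal followed by one nonterminal
Classification: Type 3 (Regular)


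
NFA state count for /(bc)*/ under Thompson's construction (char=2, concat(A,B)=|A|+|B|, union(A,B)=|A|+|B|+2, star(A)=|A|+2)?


Syntax tree has 2 char leaf(s), 0 union(s), 1 star(s)
chars contribute 2×2 = 4; each union adds +2; each star adds +2
Total: 4 + 0 + 2 = 6 states


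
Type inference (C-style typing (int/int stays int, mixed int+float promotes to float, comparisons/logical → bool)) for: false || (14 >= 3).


Operand types: bool || bool
Rule: logical operators take bool operands and yield bool
Result type: bool


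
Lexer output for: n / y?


Scan left to right, longest-match per lexeme
Tokens: ID(n), OP(/), ID(y)


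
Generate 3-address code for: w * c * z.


Break into single-operator statements:
t1 = w * c
t2 = t1 * z


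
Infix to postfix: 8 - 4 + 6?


Left to right (same or higher precedence on left)
Postfix: 8 4 - 6 +


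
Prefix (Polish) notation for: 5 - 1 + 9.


left-to-right (same/higher precedence on left): tree is (+ (- 5 1) 9)
Prefix: + - 5 1 9


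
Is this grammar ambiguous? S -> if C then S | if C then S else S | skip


dangling else: 'if C then if C then skip else skip' parses two ways
Ambiguous


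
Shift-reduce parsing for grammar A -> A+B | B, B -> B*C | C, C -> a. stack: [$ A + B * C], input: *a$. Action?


handle 'B*C' on top
Action: reduce (B -> B*C)


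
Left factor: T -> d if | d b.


Common prefix: 'd'
Factored: T -> d T', T' -> if | b


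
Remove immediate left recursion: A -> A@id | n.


Left-recursive alternatives: A@id; non-recursive: n
Introduce A': A -> nA', A' -> @idA' | ε


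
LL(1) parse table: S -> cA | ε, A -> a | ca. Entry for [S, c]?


For [S, c]: 'c' ∈ FIRST(cA)
Entry: S -> cA


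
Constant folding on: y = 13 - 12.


13 - 12 = 1 at compile time
Optimized: y = 1


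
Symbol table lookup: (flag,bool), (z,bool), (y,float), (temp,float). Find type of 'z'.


Lookup 'z' → type bool


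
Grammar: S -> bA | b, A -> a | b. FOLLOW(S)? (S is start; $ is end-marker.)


$ ∈ FOLLOW(S). For each A -> αBβ: add FIRST(β)\{ε} to FOLLOW(B); if β nullable, add FOLLOW(A).
FOLLOW(S) = {$}


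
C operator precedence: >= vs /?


'/' is multiplicative (level 10); '>=' is relational (level 7)
Higher level binds tighter
'/' has higher precedence than '>='


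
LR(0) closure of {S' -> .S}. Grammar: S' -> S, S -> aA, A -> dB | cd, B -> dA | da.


Start: S' -> .S
For each item with dot before a nonterminal B, add B -> .γ for every B-production
Closure: [S' -> .S, S -> .aA]


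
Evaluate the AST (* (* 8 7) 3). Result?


Evaluate inner: (* 8 7) = 56
Evaluate root: (* 56 3) = 168
Result: 168


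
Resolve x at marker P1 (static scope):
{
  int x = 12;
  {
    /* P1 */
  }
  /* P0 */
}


P1's block does not declare x; resolves to the enclosing declaration at depth 0
x = 12


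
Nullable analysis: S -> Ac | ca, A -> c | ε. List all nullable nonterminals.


A nonterminal is nullable iff some alternative derives ε (directly, or every symbol in it is nullable)
Nullable: {A}


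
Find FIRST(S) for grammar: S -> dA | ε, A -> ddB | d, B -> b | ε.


Per alternative of S: FIRST(dA) = {d}; FIRST(ε) = {ε}
FIRST(S) = {d, ε}


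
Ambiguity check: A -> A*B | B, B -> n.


precedence layered via separate nonterminal B: deterministic
Unambiguous


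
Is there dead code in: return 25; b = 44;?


statement follows a return and is unreachable
Dead: 'b = 44'


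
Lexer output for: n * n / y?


Scan left to right, longest-match per lexeme
Tokens: ID(n), OP(*), ID(n), OP(/), ID(y)


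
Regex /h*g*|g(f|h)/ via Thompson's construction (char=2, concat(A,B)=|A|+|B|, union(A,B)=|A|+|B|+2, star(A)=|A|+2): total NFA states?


Syntax tree has 5 char leaf(s), 2 union(s), 2 star(s)
chars contribute 5×2 = 10; each union adds +2; each star adds +2
Total: 10 + 4 + 4 = 18 states


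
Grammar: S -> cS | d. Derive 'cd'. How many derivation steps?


Derivation: S => cS => cd
Steps: 2


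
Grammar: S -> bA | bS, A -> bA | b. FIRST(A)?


Per alternative of A: FIRST(bA) = {b}; FIRST(b) = {b}
FIRST(A) = {b}


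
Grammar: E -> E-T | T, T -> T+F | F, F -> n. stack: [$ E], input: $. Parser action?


start symbol E on stack, input exhausted
Action: accept


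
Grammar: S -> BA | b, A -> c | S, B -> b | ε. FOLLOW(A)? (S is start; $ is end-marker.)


$ ∈ FOLLOW(S). For each A -> αBβ: add FIRST(β)\{ε} to FOLLOW(B); if β nullable, add FOLLOW(A).
FOLLOW(A) = {$}


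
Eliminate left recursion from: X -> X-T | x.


Left-recursive alternatives: X-T; non-recursive: x
Introduce X': X -> xX', X' -> -TX' | ε


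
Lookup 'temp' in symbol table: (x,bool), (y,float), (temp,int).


Lookup 'temp' → type int


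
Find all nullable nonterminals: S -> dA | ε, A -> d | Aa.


A nonterminal is nullable iff some alternative derives ε (directly, or every symbol in it is nullable)
Nullable: {S}


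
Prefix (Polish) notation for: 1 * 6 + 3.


left-to-right (same/higher precedence on left): tree is (+ (* 1 6) 3)
Prefix: + * 1 6 3


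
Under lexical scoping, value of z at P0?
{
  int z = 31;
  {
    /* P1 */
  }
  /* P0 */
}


z declared in the same block as P0
z = 31


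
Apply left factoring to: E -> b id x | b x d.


Common prefix: 'b'
Factored: E -> b E', E' -> id x | x d


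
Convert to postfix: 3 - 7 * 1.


* has higher precedence, evaluate 7*1 first
Postfix: 3 7 1 * -


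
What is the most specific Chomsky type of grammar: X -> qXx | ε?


Single nonterminal LHS, but q^n x^n is not regular
Classification: Type 2 (Context-Free)


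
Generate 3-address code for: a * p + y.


Break into single-operator statements:
t1 = a * p
t2 = t1 + y


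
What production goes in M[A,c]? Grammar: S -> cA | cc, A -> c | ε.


For [A, c]: 'c' ∈ FIRST(c)
Entry: A -> c


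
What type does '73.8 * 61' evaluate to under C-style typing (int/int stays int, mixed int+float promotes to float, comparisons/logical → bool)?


Operand types: float * int
Rule: mixed int/float promotes to float; int/int stays int
Result type: float


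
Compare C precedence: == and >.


'>' is relational (level 7); '==' is equality (level 6)
Higher level binds tighter
'>' has higher precedence than '=='


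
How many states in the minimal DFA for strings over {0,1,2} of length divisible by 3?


Track length mod 3: states 0..2, accept at 0
Minimal DFA: 3 states


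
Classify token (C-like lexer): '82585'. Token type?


Pattern: digits only
Type: INTEGER_LITERAL


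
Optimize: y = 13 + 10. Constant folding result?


13 + 10 = 23 at compile time
Optimized: y = 23


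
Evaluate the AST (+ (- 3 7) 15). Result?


Evaluate inner: (- 3 7) = -4
Evaluate root: (+ -4 15) = 11
Result: 11


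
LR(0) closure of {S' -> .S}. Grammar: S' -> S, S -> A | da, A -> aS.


Start: S' -> .S
For each item with dot before a nonterminal B, add B -> .γ for every B-production
Closure: [S' -> .S, S -> .A, S -> .da, A -> .aS]


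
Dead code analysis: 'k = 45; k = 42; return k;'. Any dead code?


first assignment to k is overwritten before any read
Dead: 'k = 45'


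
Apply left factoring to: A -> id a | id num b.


Common prefix: 'id'
Factored: A -> id A', A' -> a | num b


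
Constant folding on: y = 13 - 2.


13 - 2 = 11 at compile time
Optimized: y = 11


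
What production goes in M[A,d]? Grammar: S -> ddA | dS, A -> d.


For [A, d]: 'd' ∈ FIRST(d)
Entry: A -> d


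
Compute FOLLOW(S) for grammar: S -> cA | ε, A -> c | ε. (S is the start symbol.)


$ ∈ FOLLOW(S). For each A -> αBβ: add FIRST(β)\{ε} to FOLLOW(B); if β nullable, add FOLLOW(A).
FOLLOW(S) = {$}


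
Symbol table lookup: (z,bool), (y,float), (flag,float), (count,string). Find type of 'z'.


Lookup 'z' → type bool


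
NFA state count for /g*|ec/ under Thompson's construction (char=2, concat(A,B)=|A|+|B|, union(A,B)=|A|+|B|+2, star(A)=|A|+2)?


Syntax tree has 3 char leaf(s), 1 union(s), 1 star(s)
chars contribute 3×2 = 6; each union adds +2; each star adds +2
Total: 6 + 2 + 2 = 10 states


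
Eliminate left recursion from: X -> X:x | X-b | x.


Left-recursive alternatives: X:x, X-b; non-recursive: x
Introduce X': X -> xX', X' -> :xX' | -bX' | ε


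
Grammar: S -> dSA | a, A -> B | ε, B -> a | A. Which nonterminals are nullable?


A nonterminal is nullable iff some alternative derives ε (directly, or every symbol in it is nullable)
Nullable: {A, B}


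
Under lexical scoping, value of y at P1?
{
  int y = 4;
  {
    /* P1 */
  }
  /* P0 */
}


P1's block does not declare y; resolves to the enclosing declaration at depth 0
y = 4


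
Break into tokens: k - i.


Scan left to right, longest-match per lexeme
Tokens: ID(k), OP(-), ID(i)


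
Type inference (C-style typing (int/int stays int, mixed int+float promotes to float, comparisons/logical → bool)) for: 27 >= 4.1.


Operand types: int >= float
Rule: comparison yields bool
Result type: bool


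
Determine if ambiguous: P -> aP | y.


right-linear, alternatives start with distinct terminals 'a' vs 'y': unique leftmost derivation
Unambiguous


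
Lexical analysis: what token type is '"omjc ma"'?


Pattern: double-quoted sequence
Type: STRING_LITERAL


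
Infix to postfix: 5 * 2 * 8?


Left to right (same or higher precedence on left)
Postfix: 5 2 * 8 *


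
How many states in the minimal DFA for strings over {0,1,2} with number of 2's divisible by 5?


Track (count of 2) mod 5: states 0..4, accept at 0
Minimal DFA: 5 states


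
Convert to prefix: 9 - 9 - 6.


left-to-right (same/higher precedence on left): tree is (- (- 9 9) 6)
Prefix: - - 9 9 6


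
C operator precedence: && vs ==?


'==' is equality (level 6); '&&' is logical AND (level 2)
Higher level binds tighter
'==' has higher precedence than '&&'


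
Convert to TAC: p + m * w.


Break into single-operator statements:
t1 = m * w
t2 = p + t1


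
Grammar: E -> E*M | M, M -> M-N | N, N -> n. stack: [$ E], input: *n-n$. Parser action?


shift '*' to continue E -> E*M
Action: shift


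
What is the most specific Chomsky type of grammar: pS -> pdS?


LHS has context (more than one symbol) and |LHS| ≤ |RHS|
Classification: Type 1 (Context-Sensitive)


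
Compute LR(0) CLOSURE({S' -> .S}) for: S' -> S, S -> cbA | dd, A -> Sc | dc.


Start: S' -> .S
For each item with dot before a nonterminal B, add B -> .γ for every B-production
Closure: [S' -> .S, S -> .cbA, S -> .dd]


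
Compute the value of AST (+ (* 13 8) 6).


Evaluate inner: (* 13 8) = 104
Evaluate root: (+ 104 6) = 110
Result: 110


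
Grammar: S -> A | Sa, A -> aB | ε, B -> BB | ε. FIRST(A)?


Per alternative of A: FIRST(aB) = {a}; FIRST(ε) = {ε}
FIRST(A) = {a, ε}


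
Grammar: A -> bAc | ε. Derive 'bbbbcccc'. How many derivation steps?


Derivation: A => bAc => bbAcc => bbbAccc => bbbbAcccc => bbbbcccc
Steps: 5


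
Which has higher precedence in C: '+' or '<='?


'+' is additive (level 9); '<=' is relational (level 7)
Higher level binds tighter
'+' has higher precedence than '<='


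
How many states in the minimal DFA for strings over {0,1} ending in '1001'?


Track the longest suffix of input matching a prefix of '1001': 5 classes (prefixes of length 0..4)
Minimal DFA: 5 states


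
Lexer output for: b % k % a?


Scan left to right, longest-match per lexeme
Tokens: ID(b), OP(%), ID(k), OP(%), ID(a)


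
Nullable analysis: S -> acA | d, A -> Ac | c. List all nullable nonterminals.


A nonterminal is nullable iff some alternative derives ε (directly, or every symbol in it is nullable)
Nullable: {}


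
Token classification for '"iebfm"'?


Pattern: double-quoted sequence
Type: STRING_LITERAL


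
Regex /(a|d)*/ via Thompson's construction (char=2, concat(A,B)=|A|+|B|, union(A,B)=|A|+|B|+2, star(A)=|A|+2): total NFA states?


Syntax tree has 2 char leaf(s), 1 union(s), 1 star(s)
chars contribute 2×2 = 4; each union adds +2; each star adds +2
Total: 4 + 2 + 2 = 8 states


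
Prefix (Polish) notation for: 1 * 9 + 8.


left-to-right (same/higher precedence on left): tree is (+ (* 1 9) 8)
Prefix: + * 1 9 8


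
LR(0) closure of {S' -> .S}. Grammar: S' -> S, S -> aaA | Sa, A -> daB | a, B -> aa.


Start: S' -> .S
For each item with dot before a nonterminal B, add B -> .γ for every B-production
Closure: [S' -> .S, S -> .aaA, S -> .Sa]


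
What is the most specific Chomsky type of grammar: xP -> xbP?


LHS has context (more than one symbol) and |LHS| ≤ |RHS|
Classification: Type 1 (Context-Sensitive)


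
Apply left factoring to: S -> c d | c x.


Common prefix: 'c'
Factored: S -> c S', S' -> d | x


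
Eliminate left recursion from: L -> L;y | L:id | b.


Left-recursive alternatives: L;y, L:id; non-recursive: b
Introduce L': L -> bL', L' -> ;yL' | :idL' | ε


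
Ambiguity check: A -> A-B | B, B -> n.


precedence layered via separate nonterminal B: deterministic
Unambiguous


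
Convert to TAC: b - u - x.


Break into single-operator statements:
t1 = b - u
t2 = t1 - x


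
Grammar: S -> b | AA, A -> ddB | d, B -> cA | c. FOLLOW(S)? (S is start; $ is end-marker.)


$ ∈ FOLLOW(S). For each A -> αBβ: add FIRST(β)\{ε} to FOLLOW(B); if β nullable, add FOLLOW(A).
FOLLOW(S) = {$}


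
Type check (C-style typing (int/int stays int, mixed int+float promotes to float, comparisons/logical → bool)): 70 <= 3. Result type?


Operand types: int <= int
Rule: comparison yields bool
Result type: bool


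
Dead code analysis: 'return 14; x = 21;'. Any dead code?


statement follows a return and is unreachable
Dead: 'x = 21'


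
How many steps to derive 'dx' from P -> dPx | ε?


Derivation: P => dPx => dx
Steps: 2


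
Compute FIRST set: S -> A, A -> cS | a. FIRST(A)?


Per alternative of A: FIRST(cS) = {c}; FIRST(a) = {a}
FIRST(A) = {a, c}


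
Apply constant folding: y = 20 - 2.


20 - 2 = 18 at compile time
Optimized: y = 18


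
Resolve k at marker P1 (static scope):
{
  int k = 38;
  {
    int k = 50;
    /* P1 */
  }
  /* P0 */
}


k declared in the same block as P1
k = 50


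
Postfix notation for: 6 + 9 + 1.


Left to right (same or higher precedence on left)
Postfix: 6 9 + 1 +


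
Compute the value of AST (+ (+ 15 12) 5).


Evaluate inner: (+ 15 12) = 27
Evaluate root: (+ 27 5) = 32
Result: 32


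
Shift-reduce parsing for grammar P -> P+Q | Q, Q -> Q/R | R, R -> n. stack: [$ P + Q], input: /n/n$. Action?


'/' can extend Q; shift to build Q -> Q/R
Action: shift


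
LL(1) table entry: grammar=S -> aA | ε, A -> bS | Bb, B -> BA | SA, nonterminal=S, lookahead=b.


For [S, b]: ε is nullable and 'b' ∈ FOLLOW(S)
Entry: S -> ε


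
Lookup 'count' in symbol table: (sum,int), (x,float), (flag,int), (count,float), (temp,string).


Lookup 'count' → type float


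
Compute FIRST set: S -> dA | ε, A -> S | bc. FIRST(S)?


Per alternative of S: FIRST(dA) = {d}; FIRST(ε) = {ε}
FIRST(S) = {d, ε}


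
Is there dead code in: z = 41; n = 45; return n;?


z is assigned but never read
Dead: 'z = 41'


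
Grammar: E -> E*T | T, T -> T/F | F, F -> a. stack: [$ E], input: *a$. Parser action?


shift '*' to continue E -> E*T
Action: shift


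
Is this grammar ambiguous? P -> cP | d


right-linear, alternatives start with distinct terminals 'c' vs 'd': unique leftmost derivation
Unambiguous


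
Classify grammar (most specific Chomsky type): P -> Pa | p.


Left-linear: every RHS is a terminal or one nonterminal followed by a terminal
Classification: Type 3 (Regular)


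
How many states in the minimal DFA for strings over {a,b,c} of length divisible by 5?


Track length mod 5: states 0..4, accept at 0
Minimal DFA: 5 states


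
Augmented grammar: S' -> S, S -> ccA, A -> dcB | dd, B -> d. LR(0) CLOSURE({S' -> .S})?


Start: S' -> .S
For each item with dot before a nonterminal B, add B -> .γ for every B-production
Closure: [S' -> .S, S -> .ccA]


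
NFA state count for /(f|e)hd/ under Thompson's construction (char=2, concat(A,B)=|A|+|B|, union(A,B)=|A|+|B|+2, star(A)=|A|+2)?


Syntax tree has 4 char leaf(s), 1 union(s), 0 star(s)
chars contribute 4×2 = 8; each union adds +2; each star adds +2
Total: 8 + 2 + 0 = 10 states


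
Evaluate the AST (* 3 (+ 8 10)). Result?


Evaluate inner: (+ 8 10) = 18
Evaluate root: (* 3 18) = 54
Result: 54


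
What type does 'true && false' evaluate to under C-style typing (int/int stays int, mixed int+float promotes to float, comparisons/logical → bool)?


Operand types: bool && bool
Rule: logical operators take bool operands and yield bool
Result type: bool


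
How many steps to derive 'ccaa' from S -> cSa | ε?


Derivation: S => cSa => ccSaa => ccaa
Steps: 3


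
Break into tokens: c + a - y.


Scan left to right, longest-match per lexeme
Tokens: ID(c), OP(+), ID(a), OP(-), ID(y)


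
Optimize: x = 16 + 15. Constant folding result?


16 + 15 = 31 at compile time
Optimized: x = 31


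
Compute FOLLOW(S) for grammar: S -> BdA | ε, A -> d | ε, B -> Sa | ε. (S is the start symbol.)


$ ∈ FOLLOW(S). For each A -> αBβ: add FIRST(β)\{ε} to FOLLOW(B); if β nullable, add FOLLOW(A).
FOLLOW(S) = {$, a}


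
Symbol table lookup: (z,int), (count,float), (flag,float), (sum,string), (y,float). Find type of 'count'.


Lookup 'count' → type float


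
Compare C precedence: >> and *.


'*' is multiplicative (level 10); '>>' is shift (level 8)
Higher level binds tighter
'*' has higher precedence than '>>'


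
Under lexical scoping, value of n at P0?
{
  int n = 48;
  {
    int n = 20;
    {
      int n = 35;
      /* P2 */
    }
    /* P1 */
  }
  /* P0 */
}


n declared in the same block as P0
n = 48


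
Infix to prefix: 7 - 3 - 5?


left-to-right (same/higher precedence on left): tree is (- (- 7 3) 5)
Prefix: - - 7 3 5


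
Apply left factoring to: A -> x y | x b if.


Common prefix: 'x'
Factored: A -> x A', A' -> y | b if


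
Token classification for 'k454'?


Pattern: letter/underscore followed by alphanumerics, not a keyword
Type: IDENTIFIER


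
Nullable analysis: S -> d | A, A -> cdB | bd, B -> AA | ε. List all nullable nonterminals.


A nonterminal is nullable iff some alternative derives ε (directly, or every symbol in it is nullable)
Nullable: {B}


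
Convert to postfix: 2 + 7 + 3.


Left to right (same or higher precedence on left)
Postfix: 2 7 + 3 +


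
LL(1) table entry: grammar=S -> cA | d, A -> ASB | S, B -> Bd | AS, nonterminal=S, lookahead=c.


For [S, c]: 'c' ∈ FIRST(cA)
Entry: S -> cA


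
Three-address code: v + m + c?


Break into single-operator statements:
t1 = v + m
t2 = t1 + c


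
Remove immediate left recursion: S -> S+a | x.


Left-recursive alternatives: S+a; non-recursive: x
Introduce S': S -> xS', S' -> +aS' | ε


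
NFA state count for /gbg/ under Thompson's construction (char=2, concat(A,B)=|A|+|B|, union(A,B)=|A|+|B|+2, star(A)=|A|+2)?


Syntax tree has 3 char leaf(s), 0 union(s), 0 star(s)
chars contribute 3×2 = 6; each union adds +2; each star adds +2
Total: 6 + 0 + 0 = 6 states


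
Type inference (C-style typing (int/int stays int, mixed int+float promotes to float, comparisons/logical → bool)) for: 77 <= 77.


Operand types: int <= int
Rule: comparison yields bool
Result type: bool


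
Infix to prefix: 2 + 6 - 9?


left-to-right (same/higher precedence on left): tree is (- (+ 2 6) 9)
Prefix: - + 2 6 9


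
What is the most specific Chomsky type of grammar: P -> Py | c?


Left-linear: every RHS is a terminal or one nonterminal followed by a terminal
Classification: Type 3 (Regular)


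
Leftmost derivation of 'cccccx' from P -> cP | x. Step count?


Derivation: P => cP => ccP => cccP => ccccP => cccccP => cccccx
Steps: 6


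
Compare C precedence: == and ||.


'==' is equality (level 6); '||' is logical OR (level 1)
Higher level binds tighter
'==' has higher precedence than '||'


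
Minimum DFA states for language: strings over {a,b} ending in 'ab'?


Track the longest suffix of input matching a prefix of 'ab': 3 classes (prefixes of length 0..2)
Minimal DFA: 3 states


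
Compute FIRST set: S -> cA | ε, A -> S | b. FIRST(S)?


Per alternative of S: FIRST(cA) = {c}; FIRST(ε) = {ε}
FIRST(S) = {c, ε}


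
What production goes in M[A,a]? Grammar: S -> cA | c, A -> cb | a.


For [A, a]: 'a' ∈ FIRST(a)
Entry: A -> a


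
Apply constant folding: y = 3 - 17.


3 - 17 = -14 at compile time
Optimized: y = -14


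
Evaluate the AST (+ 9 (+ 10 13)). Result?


Evaluate inner: (+ 10 13) = 23
Evaluate root: (+ 9 23) = 32
Result: 32


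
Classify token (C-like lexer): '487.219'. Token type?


Pattern: digits with a decimal point
Type: FLOAT_LITERAL


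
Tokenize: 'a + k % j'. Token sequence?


Scan left to right, longest-match per lexeme
Tokens: ID(a), OP(+), ID(k), OP(%), ID(j)


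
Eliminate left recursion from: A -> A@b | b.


Left-recursive alternatives: A@b; non-recursive: b
Introduce A': A -> bA', A' -> @bA' | ε


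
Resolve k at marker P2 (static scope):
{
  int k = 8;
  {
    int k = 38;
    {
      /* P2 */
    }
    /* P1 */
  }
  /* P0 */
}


P2's block does not declare k; resolves to the enclosing declaration at depth 1
k = 38


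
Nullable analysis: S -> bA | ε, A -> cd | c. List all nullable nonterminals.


A nonterminal is nullable iff some alternative derives ε (directly, or every symbol in it is nullable)
Nullable: {S}


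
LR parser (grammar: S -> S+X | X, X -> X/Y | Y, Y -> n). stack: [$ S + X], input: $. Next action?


handle 'S+X' on top; lookahead ∈ FOLLOW(S) = {+, $}
Action: reduce (S -> S+X)


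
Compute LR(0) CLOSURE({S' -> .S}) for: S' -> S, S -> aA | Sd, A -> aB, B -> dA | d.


Start: S' -> .S
For each item with dot before a nonterminal B, add B -> .γ for every B-production
Closure: [S' -> .S, S -> .aA, S -> .Sd]


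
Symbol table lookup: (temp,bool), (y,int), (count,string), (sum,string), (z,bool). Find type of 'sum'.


Lookup 'sum' → type string


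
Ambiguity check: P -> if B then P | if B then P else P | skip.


dangling else: 'if B then if B then skip else skip' parses two ways
Ambiguous


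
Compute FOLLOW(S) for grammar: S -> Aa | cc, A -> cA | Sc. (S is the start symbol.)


$ ∈ FOLLOW(S). For each A -> αBβ: add FIRST(β)\{ε} to FOLLOW(B); if β nullable, add FOLLOW(A).
FOLLOW(S) = {$, c}


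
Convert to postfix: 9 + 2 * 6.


* has higher precedence, evaluate 2*6 first
Postfix: 9 2 6 * +


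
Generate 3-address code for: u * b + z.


Break into single-operator statements:
t1 = u * b
t2 = t1 + z


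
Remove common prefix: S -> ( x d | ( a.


Common prefix: '('
Factored: S -> ( S', S' -> x d | a


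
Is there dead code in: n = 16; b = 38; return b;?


n is assigned but never read
Dead: 'n = 16'


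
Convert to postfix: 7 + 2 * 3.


* has higher precedence, evaluate 2*3 first
Postfix: 7 2 3 * +


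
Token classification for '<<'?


Pattern: operator symbol
Type: OPERATOR


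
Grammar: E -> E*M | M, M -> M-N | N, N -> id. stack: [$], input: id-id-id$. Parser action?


no handle on stack; shift 'id'
Action: shift


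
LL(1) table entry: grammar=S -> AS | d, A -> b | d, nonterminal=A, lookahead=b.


For [A, b]: 'b' ∈ FIRST(b)
Entry: A -> b


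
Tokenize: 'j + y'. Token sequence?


Scan left to right, longest-match per lexeme
Tokens: ID(j), OP(+), ID(y)


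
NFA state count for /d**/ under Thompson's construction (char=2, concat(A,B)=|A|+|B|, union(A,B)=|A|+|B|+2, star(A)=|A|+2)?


Syntax tree has 1 char leaf(s), 0 union(s), 2 star(s)
chars contribute 1×2 = 2; each union adds +2; each star adds +2
Total: 2 + 0 + 4 = 6 states


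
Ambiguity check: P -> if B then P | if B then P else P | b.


dangling else: 'if B then if B then b else b' parses two ways
Ambiguous


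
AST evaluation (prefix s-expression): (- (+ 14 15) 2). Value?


Evaluate inner: (+ 14 15) = 29
Evaluate root: (- 29 2) = 27
Result: 27


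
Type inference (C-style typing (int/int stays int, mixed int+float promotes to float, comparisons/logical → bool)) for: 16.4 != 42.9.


Operand types: float != float
Rule: comparison yields bool
Result type: bool


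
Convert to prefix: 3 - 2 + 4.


left-to-right (same/higher precedence on left): tree is (+ (- 3 2) 4)
Prefix: + - 3 2 4


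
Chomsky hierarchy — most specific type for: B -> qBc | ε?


Single nonterminal LHS, but q^n c^n is not regular
Classification: Type 2 (Context-Free)


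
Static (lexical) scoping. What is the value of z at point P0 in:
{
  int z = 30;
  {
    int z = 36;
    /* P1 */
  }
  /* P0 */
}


z declared in the same block as P0
z = 30


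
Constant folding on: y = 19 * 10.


19 * 10 = 190 at compile time
Optimized: y = 190


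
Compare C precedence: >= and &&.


'>=' is relational (level 7); '&&' is logical AND (level 2)
Higher level binds tighter
'>=' has higher precedence than '&&'


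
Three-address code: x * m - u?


Break into single-operator statements:
t1 = x * m
t2 = t1 - u


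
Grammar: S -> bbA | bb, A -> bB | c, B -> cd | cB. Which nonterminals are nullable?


A nonterminal is nullable iff some alternative derives ε (directly, or every symbol in it is nullable)
Nullable: {}


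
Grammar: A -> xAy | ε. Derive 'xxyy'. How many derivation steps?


Derivation: A => xAy => xxAyy => xxyy
Steps: 3


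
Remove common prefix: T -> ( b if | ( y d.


Common prefix: '('
Factored: T -> ( T', T' -> b if | y d


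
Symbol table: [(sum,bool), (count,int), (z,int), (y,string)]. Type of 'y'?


Lookup 'y' → type string


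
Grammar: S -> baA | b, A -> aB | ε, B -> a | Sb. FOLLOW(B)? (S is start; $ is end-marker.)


$ ∈ FOLLOW(S). For each A -> αBβ: add FIRST(β)\{ε} to FOLLOW(B); if β nullable, add FOLLOW(A).
FOLLOW(B) = {$, b}


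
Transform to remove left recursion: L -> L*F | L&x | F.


Left-recursive alternatives: L*F, L&x; non-recursive: F
Introduce L': L -> FL', L' -> *FL' | &xL' | ε


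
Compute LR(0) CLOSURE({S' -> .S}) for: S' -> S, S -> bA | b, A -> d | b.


Start: S' -> .S
For each item with dot before a nonterminal B, add B -> .γ for every B-production
Closure: [S' -> .S, S -> .bA, S -> .b]


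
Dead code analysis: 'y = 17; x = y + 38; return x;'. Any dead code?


y is read by x's definition; x is returned
No dead code


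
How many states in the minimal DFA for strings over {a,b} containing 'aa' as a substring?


KMP-style automaton: 2 progress states + 1 absorbing accept = 3
Minimal DFA: 3 states


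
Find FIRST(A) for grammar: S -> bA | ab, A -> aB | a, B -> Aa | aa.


Per alternative of A: FIRST(aB) = {a}; FIRST(a) = {a}
FIRST(A) = {a}


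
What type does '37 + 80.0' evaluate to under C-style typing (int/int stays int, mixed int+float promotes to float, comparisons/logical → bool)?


Operand types: int + float
Rule: mixed int/float promotes to float; int/int stays int
Result type: float


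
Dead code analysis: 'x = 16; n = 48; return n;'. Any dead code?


x is assigned but never read
Dead: 'x = 16'


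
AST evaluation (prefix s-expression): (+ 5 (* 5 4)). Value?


Evaluate inner: (* 5 4) = 20
Evaluate root: (+ 5 20) = 25
Result: 25


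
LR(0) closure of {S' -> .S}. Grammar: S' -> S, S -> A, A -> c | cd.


Start: S' -> .S
For each item with dot before a nonterminal B, add B -> .γ for every B-production
Closure: [S' -> .S, S -> .A, A -> .c, A -> .cd]


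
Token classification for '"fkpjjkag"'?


Pattern: double-quoted sequence
Type: STRING_LITERAL


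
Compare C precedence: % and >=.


'%' is multiplicative (level 10); '>=' is relational (level 7)
Higher level binds tighter
'%' has higher precedence than '>='


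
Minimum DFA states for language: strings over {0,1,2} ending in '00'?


Track the longest suffix of input matching a prefix of '00': 3 classes (prefixes of length 0..2)
Minimal DFA: 3 states


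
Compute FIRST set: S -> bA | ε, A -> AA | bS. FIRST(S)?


Per alternative of S: FIRST(bA) = {b}; FIRST(ε) = {ε}
FIRST(S) = {b, ε}


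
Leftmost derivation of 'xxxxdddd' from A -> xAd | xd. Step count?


Derivation: A => xAd => xxAdd => xxxAddd => xxxxdddd
Steps: 4


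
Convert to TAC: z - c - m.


Break into single-operator statements:
t1 = z - c
t2 = t1 - m


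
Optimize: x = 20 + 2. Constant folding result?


20 + 2 = 22 at compile time
Optimized: x = 22


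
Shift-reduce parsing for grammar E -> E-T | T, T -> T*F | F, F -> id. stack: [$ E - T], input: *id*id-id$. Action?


'*' can extend T; shift to build T -> T*F
Action: shift


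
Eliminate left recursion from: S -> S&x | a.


Left-recursive alternatives: S&x; non-recursive: a
Introduce S': S -> aS', S' -> &xS' | ε


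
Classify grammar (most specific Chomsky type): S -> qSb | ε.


Single nonterminal LHS, but q^n b^n is not regular
Classification: Type 2 (Context-Free)


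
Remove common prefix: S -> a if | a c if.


Common prefix: 'a'
Factored: S -> a S', S' -> if | c if


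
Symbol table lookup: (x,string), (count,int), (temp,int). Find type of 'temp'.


Lookup 'temp' → type int


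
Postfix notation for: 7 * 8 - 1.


Left to right (same or higher precedence on left)
Postfix: 7 8 * 1 -


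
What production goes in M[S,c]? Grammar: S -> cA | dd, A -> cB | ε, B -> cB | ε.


For [S, c]: 'c' ∈ FIRST(cA)
Entry: S -> cA


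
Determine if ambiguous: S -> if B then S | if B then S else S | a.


dangling else: 'if B then if B then a else a' parses two ways
Ambiguous


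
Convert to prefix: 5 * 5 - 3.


left-to-right (same/higher precedence on left): tree is (- (* 5 5) 3)
Prefix: - * 5 5 3


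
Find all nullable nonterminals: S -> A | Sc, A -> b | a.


A nonterminal is nullable iff some alternative derives ε (directly, or every symbol in it is nullable)
Nullable: {}


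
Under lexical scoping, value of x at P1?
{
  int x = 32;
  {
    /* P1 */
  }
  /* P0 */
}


P1's block does not declare x; resolves to the enclosing declaration at depth 0
x = 32


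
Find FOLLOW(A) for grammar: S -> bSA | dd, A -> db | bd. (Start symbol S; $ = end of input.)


$ ∈ FOLLOW(S). For each A -> αBβ: add FIRST(β)\{ε} to FOLLOW(B); if β nullable, add FOLLOW(A).
FOLLOW(A) = {$, b, d}


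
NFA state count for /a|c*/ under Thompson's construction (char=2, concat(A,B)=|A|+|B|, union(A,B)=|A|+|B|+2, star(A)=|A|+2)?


Syntax tree has 2 char leaf(s), 1 union(s), 1 star(s)
chars contribute 2×2 = 4; each union adds +2; each star adds +2
Total: 4 + 2 + 2 = 8 states


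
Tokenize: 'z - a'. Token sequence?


Scan left to right, longest-match per lexeme
Tokens: ID(z), OP(-), ID(a)


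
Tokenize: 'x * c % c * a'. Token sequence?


Scan left to right, longest-match per lexeme
Tokens: ID(x), OP(*), ID(c), OP(%), ID(c), OP(*), ID(a)


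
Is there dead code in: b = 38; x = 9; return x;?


b is assigned but never read
Dead: 'b = 38'


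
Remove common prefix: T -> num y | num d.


Common prefix: 'num'
Factored: T -> num T', T' -> y | d


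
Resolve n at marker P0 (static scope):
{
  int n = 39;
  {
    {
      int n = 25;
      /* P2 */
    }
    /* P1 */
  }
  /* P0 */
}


n declared in the same block as P0
n = 39


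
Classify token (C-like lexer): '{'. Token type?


Pattern: delimiter/punctuation
Type: PUNCTUATION


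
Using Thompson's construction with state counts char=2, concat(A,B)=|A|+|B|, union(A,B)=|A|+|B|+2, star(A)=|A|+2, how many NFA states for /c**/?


Syntax tree has 1 char leaf(s), 0 union(s), 2 star(s)
chars contribute 1×2 = 2; each union adds +2; each star adds +2
Total: 2 + 0 + 4 = 6 states


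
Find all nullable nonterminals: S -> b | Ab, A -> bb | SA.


A nonterminal is nullable iff some alternative derives ε (directly, or every symbol in it is nullable)
Nullable: {}


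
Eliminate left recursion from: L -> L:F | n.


Left-recursive alternatives: L:F; non-recursive: n
Introduce L': L -> nL', L' -> :FL' | ε


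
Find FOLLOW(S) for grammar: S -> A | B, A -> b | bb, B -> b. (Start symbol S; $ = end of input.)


$ ∈ FOLLOW(S). For each A -> αBβ: add FIRST(β)\{ε} to FOLLOW(B); if β nullable, add FOLLOW(A).
FOLLOW(S) = {$}


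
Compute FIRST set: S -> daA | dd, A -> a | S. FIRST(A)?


Per alternative of A: FIRST(a) = {a}; FIRST(S) = {d}
FIRST(A) = {a, d}


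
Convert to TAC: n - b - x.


Break into single-operator statements:
t1 = n - b
t2 = t1 - x


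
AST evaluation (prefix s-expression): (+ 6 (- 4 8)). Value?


Evaluate inner: (- 4 8) = -4
Evaluate root: (+ 6 -4) = 2
Result: 2


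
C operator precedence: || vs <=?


'<=' is relational (level 7); '||' is logical OR (level 1)
Higher level binds tighter
'<=' has higher precedence than '||'


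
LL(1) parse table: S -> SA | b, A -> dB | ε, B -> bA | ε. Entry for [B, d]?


For [B, d]: ε is nullable and 'd' ∈ FOLLOW(B)
Entry: B -> ε


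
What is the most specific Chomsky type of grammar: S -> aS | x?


Right-linear: every RHS is a terminal or a terminal followed by one nonterminal
Classification: Type 3 (Regular)


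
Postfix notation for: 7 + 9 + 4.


Left to right (same or higher precedence on left)
Postfix: 7 9 + 4 +


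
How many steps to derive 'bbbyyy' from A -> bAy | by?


Derivation: A => bAy => bbAyy => bbbyyy
Steps: 3


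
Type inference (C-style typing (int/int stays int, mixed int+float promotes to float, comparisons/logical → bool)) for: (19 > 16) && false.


Operand types: bool && bool
Rule: logical operators take bool operands and yield bool
Result type: bool


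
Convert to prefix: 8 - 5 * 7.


'*' binds tighter: tree is (- 8 (* 5 7))
Prefix: - 8 * 5 7


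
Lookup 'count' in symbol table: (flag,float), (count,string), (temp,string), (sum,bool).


Lookup 'count' → type string


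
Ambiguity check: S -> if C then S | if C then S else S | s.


dangling else: 'if C then if C then s else s' parses two ways
Ambiguous


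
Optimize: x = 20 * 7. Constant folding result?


20 * 7 = 140 at compile time
Optimized: x = 140


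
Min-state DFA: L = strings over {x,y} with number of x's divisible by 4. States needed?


Track (count of x) mod 4: states 0..3, accept at 0
Minimal DFA: 4 states


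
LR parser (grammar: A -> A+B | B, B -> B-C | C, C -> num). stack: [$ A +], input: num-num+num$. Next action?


no handle ('A+' is not any RHS); shift 'num'
Action: shift


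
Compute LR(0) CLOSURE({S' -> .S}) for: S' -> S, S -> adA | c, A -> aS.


Start: S' -> .S
For each item with dot before a nonterminal B, add B -> .γ for every B-production
Closure: [S' -> .S, S -> .adA, S -> .c]


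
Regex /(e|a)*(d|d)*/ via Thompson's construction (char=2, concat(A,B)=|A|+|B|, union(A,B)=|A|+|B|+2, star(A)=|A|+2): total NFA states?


Syntax tree has 4 char leaf(s), 2 union(s), 2 star(s)
chars contribute 4×2 = 8; each union adds +2; each star adds +2
Total: 8 + 4 + 4 = 16 states


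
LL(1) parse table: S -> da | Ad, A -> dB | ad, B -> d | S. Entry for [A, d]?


For [A, d]: 'd' ∈ FIRST(dB)
Entry: A -> dB


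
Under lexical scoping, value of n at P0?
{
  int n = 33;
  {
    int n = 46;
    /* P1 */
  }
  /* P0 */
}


n declared in the same block as P0
n = 33


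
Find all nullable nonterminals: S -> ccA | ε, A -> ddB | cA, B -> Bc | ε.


A nonterminal is nullable iff some alternative derives ε (directly, or every symbol in it is nullable)
Nullable: {B, S}


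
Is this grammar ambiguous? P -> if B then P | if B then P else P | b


dangling else: 'if B then if B then b else b' parses two ways
Ambiguous


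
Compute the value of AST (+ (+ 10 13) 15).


Evaluate inner: (+ 10 13) = 23
Evaluate root: (+ 23 15) = 38
Result: 38


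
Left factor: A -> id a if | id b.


Common prefix: 'id'
Factored: A -> id A', A' -> a if | b


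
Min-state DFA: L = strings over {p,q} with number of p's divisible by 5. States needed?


Track (count of p) mod 5: states 0..4, accept at 0
Minimal DFA: 5 states


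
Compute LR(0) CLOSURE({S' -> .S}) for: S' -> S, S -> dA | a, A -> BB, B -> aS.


Start: S' -> .S
For each item with dot before a nonterminal B, add B -> .γ for every B-production
Closure: [S' -> .S, S -> .dA, S -> .a]


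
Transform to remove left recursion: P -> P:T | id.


Left-recursive alternatives: P:T; non-recursive: id
Introduce P': P -> idP', P' -> :TP' | ε


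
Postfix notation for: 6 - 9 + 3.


Left to right (same or higher precedence on left)
Postfix: 6 9 - 3 +


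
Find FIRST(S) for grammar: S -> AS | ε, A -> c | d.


Per alternative of S: FIRST(AS) = {c, d}; FIRST(ε) = {ε}
FIRST(S) = {c, d, ε}


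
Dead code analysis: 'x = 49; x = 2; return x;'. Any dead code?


first assignment to x is overwritten before any read
Dead: 'x = 49'


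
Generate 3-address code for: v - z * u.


Break into single-operator statements:
t1 = z * u
t2 = v - t1


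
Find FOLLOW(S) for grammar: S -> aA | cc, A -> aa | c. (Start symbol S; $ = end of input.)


$ ∈ FOLLOW(S). For each A -> αBβ: add FIRST(β)\{ε} to FOLLOW(B); if β nullable, add FOLLOW(A).
FOLLOW(S) = {$}


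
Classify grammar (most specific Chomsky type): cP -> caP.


LHS has context (more than one symbol) and |LHS| ≤ |RHS|
Classification: Type 1 (Context-Sensitive)


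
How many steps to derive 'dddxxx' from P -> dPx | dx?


Derivation: P => dPx => ddPxx => dddxxx
Steps: 3


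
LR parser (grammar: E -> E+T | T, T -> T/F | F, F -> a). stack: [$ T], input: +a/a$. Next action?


lookahead ∉ {/} so T won't extend; reduce E -> T
Action: reduce (E -> T)


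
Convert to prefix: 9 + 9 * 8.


'*' binds tighter: tree is (+ 9 (* 9 8))
Prefix: + 9 * 9 8


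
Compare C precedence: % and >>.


'%' is multiplicative (level 10); '>>' is shift (level 8)
Higher level binds tighter
'%' has higher precedence than '>>'


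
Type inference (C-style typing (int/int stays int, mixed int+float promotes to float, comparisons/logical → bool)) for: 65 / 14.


Operand types: int / int
Rule: mixed int/float promotes to float; int/int stays int
Result type: int


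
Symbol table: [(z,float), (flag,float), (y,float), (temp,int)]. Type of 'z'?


Lookup 'z' → type float


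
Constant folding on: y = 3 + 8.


3 + 8 = 11 at compile time
Optimized: y = 11


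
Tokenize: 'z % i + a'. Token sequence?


Scan left to right, longest-match per lexeme
Tokens: ID(z), OP(%), ID(i), OP(+), ID(a)


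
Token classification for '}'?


Pattern: delimiter/punctuation
Type: PUNCTUATION


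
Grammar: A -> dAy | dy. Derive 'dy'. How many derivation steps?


Derivation: A => dy
Steps: 1


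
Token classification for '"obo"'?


Pattern: double-quoted sequence
Type: STRING_LITERAL
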